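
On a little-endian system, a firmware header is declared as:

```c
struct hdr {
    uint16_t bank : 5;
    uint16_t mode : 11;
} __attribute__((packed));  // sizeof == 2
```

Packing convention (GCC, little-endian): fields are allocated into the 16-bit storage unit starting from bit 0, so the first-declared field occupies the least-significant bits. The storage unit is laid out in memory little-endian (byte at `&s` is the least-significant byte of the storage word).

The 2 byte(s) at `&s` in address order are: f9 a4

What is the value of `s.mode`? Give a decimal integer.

[0]=0xf9 [1]=0xa4 (little-endian) → word 0xa4f9
bank [0+:5] = (word>>0) & 0x1f = 25
mode [5+:11] = (word>>5) & 0x7ff = 1319  ←

1319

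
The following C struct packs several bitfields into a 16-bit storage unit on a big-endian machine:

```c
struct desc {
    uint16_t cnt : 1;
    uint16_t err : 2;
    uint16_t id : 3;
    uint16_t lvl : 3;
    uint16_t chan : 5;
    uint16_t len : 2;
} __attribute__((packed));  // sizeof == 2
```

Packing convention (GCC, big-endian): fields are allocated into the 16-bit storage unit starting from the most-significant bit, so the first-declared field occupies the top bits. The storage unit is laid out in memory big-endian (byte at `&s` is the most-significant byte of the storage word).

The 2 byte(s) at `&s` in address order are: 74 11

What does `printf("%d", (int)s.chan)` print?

[0]=0x74 [1]=0x11 (big-endian) → word 0x7411
cnt [15+:1] = (word>>15) & 0x1 = 0
err [13+:2] = (word>>13) & 0x3 = 3
id [10+:3] = (word>>10) & 0x7 = 5
lvl [7+:3] = (word>>7) & 0x7 = 0
chan [2+:5] = (word>>2) & 0x1f = 4  ←
len [0+:2] = (word>>0) & 0x3 = 1

4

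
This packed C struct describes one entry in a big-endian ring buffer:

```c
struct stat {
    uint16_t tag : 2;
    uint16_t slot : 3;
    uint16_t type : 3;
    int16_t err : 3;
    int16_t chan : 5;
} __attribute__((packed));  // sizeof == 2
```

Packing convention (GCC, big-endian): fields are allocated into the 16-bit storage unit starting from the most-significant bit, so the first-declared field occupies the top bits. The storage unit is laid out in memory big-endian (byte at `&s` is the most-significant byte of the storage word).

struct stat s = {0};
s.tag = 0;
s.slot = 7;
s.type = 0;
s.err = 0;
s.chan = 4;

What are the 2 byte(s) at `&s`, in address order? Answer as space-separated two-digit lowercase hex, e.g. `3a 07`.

38 04

[14+:2] tag=0 & 0x3 = 0x0; word=0x0000
[11+:3] slot=7 & 0x7 = 0x7; word=0x3800
[8+:3] type=0 & 0x7 = 0x0; word=0x3800
[5+:3] err=0 & 0x7 = 0x0; word=0x3800
[0+:5] chan=4 & 0x1f = 0x4; word=0x3804
word = 0x3804 → big-endian bytes:
  [0]=0x38  [1]=0x04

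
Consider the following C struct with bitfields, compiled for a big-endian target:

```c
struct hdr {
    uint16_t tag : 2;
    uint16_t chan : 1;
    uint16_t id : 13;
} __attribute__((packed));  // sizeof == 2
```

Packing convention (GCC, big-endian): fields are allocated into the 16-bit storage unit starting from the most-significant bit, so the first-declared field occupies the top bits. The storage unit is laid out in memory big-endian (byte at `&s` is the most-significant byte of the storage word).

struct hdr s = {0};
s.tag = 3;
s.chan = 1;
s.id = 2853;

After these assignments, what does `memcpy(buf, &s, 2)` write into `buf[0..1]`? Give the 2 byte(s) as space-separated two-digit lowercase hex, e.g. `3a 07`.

eb 25

tag:2 = 3 → 0x3 << 14 → word 0xc000
chan:1 = 1 → 0x1 << 13 → word 0xe000
id:13 = 2853 → 0xb25 << 0 → word 0xeb25
word = 0xeb25 → big-endian bytes:
  [0]=0xeb  [1]=0x25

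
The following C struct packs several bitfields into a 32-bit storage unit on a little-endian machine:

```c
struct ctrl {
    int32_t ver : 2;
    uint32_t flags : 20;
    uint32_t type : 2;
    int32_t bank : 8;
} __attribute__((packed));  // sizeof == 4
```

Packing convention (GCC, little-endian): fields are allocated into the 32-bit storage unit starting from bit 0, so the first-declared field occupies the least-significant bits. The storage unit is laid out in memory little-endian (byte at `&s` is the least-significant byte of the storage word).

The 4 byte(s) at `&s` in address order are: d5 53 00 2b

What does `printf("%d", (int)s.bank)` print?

[0]=0xd5 [1]=0x53 [2]=0x00 [3]=0x2b (little-endian) → word 0x2b0053d5
ver [0+:2] = (word>>0) & 0x3 = 1
flags [2+:20] = (word>>2) & 0xfffff = 5365
type [22+:2] = (word>>22) & 0x3 = 0
bank [24+:8] = (word>>24) & 0xff = 43  ←
bank signed 8b, MSB=0: value = 43

43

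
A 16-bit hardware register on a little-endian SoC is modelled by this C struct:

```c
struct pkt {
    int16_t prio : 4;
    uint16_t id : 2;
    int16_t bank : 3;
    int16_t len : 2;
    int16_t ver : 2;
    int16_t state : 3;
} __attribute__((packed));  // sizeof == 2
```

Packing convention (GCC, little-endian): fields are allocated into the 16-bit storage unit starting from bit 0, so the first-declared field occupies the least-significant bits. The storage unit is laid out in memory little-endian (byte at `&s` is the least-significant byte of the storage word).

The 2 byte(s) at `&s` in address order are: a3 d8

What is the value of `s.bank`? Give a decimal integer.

2

[0]=0xa3 [1]=0xd8 (little-endian) → word 0xd8a3
prio [0+:4] = (word>>0) & 0xf = 3
id [4+:2] = (word>>4) & 0x3 = 2
bank [6+:3] = (word>>6) & 0x7 = 2  ←
len [9+:2] = (word>>9) & 0x3 = 0
ver [11+:2] = (word>>11) & 0x3 = 3
state [13+:3] = (word>>13) & 0x7 = 6
bank signed 3b, MSB=0: value = 2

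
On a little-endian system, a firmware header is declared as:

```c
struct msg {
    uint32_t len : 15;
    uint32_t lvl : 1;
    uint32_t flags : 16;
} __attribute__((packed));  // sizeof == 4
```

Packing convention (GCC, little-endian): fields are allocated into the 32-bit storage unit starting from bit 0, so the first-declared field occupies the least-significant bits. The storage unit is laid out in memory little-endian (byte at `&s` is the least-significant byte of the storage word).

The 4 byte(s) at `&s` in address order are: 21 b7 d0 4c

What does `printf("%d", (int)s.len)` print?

14113

[0]=0x21 [1]=0xb7 [2]=0xd0 [3]=0x4c (little-endian) → word 0x4cd0b721
len:15 @ bit 0 → (0x4cd0b721>>0)&0x7fff = 0x3721  ←
lvl:1 @ bit 15 → (0x4cd0b721>>15)&0x1 = 0x1
flags:16 @ bit 16 → (0x4cd0b721>>16)&0xffff = 0x4cd0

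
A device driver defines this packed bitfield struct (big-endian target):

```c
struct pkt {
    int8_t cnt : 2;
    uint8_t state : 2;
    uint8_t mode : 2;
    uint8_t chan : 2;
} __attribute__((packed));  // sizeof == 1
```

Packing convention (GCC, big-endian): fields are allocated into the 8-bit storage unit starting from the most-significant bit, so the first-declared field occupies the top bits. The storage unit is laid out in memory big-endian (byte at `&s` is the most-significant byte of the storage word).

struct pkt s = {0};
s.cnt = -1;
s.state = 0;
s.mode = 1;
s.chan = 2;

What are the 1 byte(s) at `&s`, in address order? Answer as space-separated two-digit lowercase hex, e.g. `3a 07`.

cnt:2 = -1 → 0x3 << 6 → word 0xc0
state:2 = 0 → 0x0 << 4 → word 0xc0
mode:2 = 1 → 0x1 << 2 → word 0xc4
chan:2 = 2 → 0x2 << 0 → word 0xc6
word = 0xc6 → big-endian bytes:
  [0]=0xc6

c6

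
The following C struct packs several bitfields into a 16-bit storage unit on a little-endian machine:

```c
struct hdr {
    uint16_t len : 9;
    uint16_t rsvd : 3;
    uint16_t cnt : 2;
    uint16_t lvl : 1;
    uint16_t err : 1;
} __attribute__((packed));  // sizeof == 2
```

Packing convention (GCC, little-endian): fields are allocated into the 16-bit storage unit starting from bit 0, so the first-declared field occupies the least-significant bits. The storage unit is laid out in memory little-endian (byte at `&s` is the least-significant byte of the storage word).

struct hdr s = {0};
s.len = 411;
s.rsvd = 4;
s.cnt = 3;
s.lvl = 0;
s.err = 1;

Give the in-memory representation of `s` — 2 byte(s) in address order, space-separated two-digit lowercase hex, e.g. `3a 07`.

len:9 = 411 → 0x19b << 0 → word 0x019b
rsvd:3 = 4 → 0x4 << 9 → word 0x099b
cnt:2 = 3 → 0x3 << 12 → word 0x399b
lvl:1 = 0 → 0x0 << 14 → word 0x399b
err:1 = 1 → 0x1 << 15 → word 0xb99b
word = 0xb99b → little-endian bytes:
  [0]=0x9b  [1]=0xb9

9b b9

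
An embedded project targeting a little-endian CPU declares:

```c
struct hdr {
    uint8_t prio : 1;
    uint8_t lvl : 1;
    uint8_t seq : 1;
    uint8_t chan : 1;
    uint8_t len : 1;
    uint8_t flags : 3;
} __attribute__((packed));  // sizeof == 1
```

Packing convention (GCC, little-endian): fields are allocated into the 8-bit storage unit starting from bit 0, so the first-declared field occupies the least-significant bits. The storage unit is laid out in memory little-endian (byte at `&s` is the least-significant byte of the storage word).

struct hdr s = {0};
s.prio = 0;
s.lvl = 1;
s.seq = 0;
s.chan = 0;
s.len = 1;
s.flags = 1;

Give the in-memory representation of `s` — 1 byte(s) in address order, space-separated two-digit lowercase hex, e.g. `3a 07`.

[0+:1] prio=0 & 0x1 = 0x0; word=0x00
[1+:1] lvl=1 & 0x1 = 0x1; word=0x02
[2+:1] seq=0 & 0x1 = 0x0; word=0x02
[3+:1] chan=0 & 0x1 = 0x0; word=0x02
[4+:1] len=1 & 0x1 = 0x1; word=0x12
[5+:3] flags=1 & 0x7 = 0x1; word=0x32
word = 0x32 → little-endian bytes:
  [0]=0x32

32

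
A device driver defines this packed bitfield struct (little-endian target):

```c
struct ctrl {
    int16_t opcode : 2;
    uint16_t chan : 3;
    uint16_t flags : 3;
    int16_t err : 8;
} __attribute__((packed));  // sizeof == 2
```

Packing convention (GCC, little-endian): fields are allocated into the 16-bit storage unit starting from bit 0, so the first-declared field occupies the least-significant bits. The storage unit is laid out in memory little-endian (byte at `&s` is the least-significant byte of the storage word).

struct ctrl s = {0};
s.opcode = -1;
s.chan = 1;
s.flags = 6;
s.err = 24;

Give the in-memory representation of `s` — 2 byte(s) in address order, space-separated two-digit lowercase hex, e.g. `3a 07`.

opcode (2b) val=-1 bits=0x3 at bit 0: 0x0003
chan (3b) val=1 bits=0x1 at bit 2: 0x0007
flags (3b) val=6 bits=0x6 at bit 5: 0x00c7
err (8b) val=24 bits=0x18 at bit 8: 0x18c7
word = 0x18c7 → little-endian bytes:
  [0]=0xc7  [1]=0x18

c7 18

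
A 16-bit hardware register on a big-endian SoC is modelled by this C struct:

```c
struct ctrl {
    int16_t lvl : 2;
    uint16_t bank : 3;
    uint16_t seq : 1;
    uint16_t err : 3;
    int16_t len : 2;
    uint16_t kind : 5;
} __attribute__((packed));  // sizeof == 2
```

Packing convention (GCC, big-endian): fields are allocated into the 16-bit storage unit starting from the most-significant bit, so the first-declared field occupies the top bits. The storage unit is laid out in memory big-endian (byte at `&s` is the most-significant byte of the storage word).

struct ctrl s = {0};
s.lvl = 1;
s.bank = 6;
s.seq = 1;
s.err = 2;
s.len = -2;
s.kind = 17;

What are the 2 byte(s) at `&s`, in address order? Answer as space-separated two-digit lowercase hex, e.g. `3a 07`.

[14+:2] lvl=1 & 0x3 = 0x1; word=0x4000
[11+:3] bank=6 & 0x7 = 0x6; word=0x7000
[10+:1] seq=1 & 0x1 = 0x1; word=0x7400
[7+:3] err=2 & 0x7 = 0x2; word=0x7500
[5+:2] len=-2 & 0x3 = 0x2; word=0x7540
[0+:5] kind=17 & 0x1f = 0x11; word=0x7551
word = 0x7551 → big-endian bytes:
  [0]=0x75  [1]=0x51

75 51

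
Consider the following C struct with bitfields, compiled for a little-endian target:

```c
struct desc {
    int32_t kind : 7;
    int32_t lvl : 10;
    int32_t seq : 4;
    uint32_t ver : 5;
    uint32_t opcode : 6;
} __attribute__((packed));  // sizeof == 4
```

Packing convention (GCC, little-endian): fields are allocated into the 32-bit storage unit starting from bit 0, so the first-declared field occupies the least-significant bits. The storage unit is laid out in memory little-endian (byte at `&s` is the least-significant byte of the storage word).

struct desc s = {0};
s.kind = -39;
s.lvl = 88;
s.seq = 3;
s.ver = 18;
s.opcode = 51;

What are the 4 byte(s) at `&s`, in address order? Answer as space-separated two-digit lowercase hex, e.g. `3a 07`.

59 2c 46 ce

kind:7 = -39 → 0x59 << 0 → word 0x00000059
lvl:10 = 88 → 0x58 << 7 → word 0x00002c59
seq:4 = 3 → 0x3 << 17 → word 0x00062c59
ver:5 = 18 → 0x12 << 21 → word 0x02462c59
opcode:6 = 51 → 0x33 << 26 → word 0xce462c59
word = 0xce462c59 → little-endian bytes:
  [0]=0x59  [1]=0x2c  [2]=0x46  [3]=0xce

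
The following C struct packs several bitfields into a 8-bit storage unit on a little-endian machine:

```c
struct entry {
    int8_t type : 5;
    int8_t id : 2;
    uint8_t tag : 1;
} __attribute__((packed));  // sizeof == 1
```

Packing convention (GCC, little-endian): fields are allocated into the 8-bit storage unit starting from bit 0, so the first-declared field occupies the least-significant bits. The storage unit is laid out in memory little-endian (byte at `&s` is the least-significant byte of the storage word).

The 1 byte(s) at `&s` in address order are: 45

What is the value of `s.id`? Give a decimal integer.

-2

[0]=0x45 (little-endian) → word 0x45
type:5 @ bit 0 → (0x45>>0)&0x1f = 0x5
id:2 @ bit 5 → (0x45>>5)&0x3 = 0x2  ←
tag:1 @ bit 7 → (0x45>>7)&0x1 = 0x0
id signed 2b, MSB=1: 2 - 4 = -2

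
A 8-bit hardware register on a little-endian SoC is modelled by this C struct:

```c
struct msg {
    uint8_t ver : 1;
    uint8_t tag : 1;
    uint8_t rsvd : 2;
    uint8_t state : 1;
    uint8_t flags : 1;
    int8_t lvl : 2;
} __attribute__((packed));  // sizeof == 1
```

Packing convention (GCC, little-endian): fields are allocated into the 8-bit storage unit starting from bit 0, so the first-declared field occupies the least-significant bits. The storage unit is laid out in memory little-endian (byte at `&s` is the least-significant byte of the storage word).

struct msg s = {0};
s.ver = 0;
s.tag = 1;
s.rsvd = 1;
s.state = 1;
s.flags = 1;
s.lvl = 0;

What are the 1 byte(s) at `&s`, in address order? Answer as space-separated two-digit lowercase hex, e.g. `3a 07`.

ver:1 = 0 → 0x0 << 0 → word 0x00
tag:1 = 1 → 0x1 << 1 → word 0x02
rsvd:2 = 1 → 0x1 << 2 → word 0x06
state:1 = 1 → 0x1 << 4 → word 0x16
flags:1 = 1 → 0x1 << 5 → word 0x36
lvl:2 = 0 → 0x0 << 6 → word 0x36
word = 0x36 → little-endian bytes:
  [0]=0x36

36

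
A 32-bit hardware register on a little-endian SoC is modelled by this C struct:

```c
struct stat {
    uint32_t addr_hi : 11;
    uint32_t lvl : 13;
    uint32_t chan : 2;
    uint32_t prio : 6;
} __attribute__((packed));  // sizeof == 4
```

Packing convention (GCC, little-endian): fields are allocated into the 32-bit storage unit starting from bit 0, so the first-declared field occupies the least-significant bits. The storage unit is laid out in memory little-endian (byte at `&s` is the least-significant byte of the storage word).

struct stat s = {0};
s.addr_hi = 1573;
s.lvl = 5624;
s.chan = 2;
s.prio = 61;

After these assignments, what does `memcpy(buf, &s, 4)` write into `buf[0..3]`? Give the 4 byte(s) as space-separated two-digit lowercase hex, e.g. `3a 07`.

addr_hi:11 = 1573 → 0x625 << 0 → word 0x00000625
lvl:13 = 5624 → 0x15f8 << 11 → word 0x00afc625
chan:2 = 2 → 0x2 << 24 → word 0x02afc625
prio:6 = 61 → 0x3d << 26 → word 0xf6afc625
word = 0xf6afc625 → little-endian bytes:
  [0]=0x25  [1]=0xc6  [2]=0xaf  [3]=0xf6

25 c6 af f6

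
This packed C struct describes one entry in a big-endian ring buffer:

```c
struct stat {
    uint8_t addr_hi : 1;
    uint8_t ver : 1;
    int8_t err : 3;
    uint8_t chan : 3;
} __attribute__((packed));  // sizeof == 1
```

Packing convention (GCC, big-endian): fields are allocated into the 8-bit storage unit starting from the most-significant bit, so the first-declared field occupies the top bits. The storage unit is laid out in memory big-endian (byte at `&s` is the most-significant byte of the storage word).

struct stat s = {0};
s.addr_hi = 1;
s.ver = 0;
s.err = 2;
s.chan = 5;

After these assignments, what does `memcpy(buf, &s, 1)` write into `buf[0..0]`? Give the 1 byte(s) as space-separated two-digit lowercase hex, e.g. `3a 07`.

addr_hi:1 = 1 → 0x1 << 7 → word 0x80
ver:1 = 0 → 0x0 << 6 → word 0x80
err:3 = 2 → 0x2 << 3 → word 0x90
chan:3 = 5 → 0x5 << 0 → word 0x95
word = 0x95 → big-endian bytes:
  [0]=0x95

95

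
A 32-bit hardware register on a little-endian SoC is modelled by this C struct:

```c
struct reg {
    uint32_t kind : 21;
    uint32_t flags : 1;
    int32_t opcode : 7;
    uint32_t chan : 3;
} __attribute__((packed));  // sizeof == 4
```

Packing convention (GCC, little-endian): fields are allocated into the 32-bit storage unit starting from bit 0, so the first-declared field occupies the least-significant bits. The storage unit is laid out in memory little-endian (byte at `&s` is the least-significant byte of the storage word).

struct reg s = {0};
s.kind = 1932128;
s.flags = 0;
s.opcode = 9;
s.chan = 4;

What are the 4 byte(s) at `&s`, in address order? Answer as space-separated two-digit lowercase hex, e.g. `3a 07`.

kind:21 = 1932128 → 0x1d7b60 << 0 → word 0x001d7b60
flags:1 = 0 → 0x0 << 21 → word 0x001d7b60
opcode:7 = 9 → 0x9 << 22 → word 0x025d7b60
chan:3 = 4 → 0x4 << 29 → word 0x825d7b60
word = 0x825d7b60 → little-endian bytes:
  [0]=0x60  [1]=0x7b  [2]=0x5d  [3]=0x82

60 7b 5d 82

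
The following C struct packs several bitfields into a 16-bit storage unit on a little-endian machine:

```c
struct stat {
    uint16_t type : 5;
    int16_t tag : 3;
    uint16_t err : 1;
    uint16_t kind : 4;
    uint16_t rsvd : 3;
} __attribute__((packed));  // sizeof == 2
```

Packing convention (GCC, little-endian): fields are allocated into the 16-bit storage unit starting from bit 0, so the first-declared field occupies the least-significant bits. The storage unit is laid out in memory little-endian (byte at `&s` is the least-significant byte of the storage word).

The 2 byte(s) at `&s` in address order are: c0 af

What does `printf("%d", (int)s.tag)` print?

[0]=0xc0 [1]=0xaf (little-endian) → word 0xafc0
type [0+:5] = (word>>0) & 0x1f = 0
tag [5+:3] = (word>>5) & 0x7 = 6  ←
err [8+:1] = (word>>8) & 0x1 = 1
kind [9+:4] = (word>>9) & 0xf = 7
rsvd [13+:3] = (word>>13) & 0x7 = 5
tag signed 3b, MSB=1: 6 - 8 = -2

-2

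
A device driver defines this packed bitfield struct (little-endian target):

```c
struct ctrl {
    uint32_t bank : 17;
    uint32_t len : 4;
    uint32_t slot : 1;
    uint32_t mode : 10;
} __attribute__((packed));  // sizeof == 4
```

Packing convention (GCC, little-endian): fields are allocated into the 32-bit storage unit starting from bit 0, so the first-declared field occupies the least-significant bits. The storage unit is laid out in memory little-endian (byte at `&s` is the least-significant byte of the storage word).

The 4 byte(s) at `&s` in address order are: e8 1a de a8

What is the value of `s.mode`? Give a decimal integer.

675

[0]=0xe8 [1]=0x1a [2]=0xde [3]=0xa8 (little-endian) → word 0xa8de1ae8
bank [0+:17] = (word>>0) & 0x1ffff = 6888
len [17+:4] = (word>>17) & 0xf = 15
slot [21+:1] = (word>>21) & 0x1 = 0
mode [22+:10] = (word>>22) & 0x3ff = 675  ←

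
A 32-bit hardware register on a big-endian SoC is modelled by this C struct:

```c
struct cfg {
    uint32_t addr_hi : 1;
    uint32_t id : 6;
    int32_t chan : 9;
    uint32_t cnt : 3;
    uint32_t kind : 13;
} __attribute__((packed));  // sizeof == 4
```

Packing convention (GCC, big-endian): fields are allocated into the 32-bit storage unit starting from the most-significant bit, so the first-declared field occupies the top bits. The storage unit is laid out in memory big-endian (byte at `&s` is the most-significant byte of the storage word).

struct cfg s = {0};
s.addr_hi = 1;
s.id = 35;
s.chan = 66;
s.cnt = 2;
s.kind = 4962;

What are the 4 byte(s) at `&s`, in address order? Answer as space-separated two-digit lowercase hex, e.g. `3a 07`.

addr_hi (1b) val=1 bits=0x1 at bit 31: 0x80000000
id (6b) val=35 bits=0x23 at bit 25: 0xc6000000
chan (9b) val=66 bits=0x42 at bit 16: 0xc6420000
cnt (3b) val=2 bits=0x2 at bit 13: 0xc6424000
kind (13b) val=4962 bits=0x1362 at bit 0: 0xc6425362
word = 0xc6425362 → big-endian bytes:
  [0]=0xc6  [1]=0x42  [2]=0x53  [3]=0x62

c6 42 53 62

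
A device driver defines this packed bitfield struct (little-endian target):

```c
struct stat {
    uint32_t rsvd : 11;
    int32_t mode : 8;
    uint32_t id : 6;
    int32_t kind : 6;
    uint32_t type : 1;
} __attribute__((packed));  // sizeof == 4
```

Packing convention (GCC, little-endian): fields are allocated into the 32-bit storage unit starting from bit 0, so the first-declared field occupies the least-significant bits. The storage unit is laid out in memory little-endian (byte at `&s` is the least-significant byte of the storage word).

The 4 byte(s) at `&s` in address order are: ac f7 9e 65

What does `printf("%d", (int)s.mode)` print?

[0]=0xac [1]=0xf7 [2]=0x9e [3]=0x65 (little-endian) → word 0x659ef7ac
rsvd [0+:11] = (word>>0) & 0x7ff = 1964
mode [11+:8] = (word>>11) & 0xff = 222  ←
id [19+:6] = (word>>19) & 0x3f = 51
kind [25+:6] = (word>>25) & 0x3f = 50
type [31+:1] = (word>>31) & 0x1 = 0
mode signed 8b, MSB=1: 222 - 256 = -34

-34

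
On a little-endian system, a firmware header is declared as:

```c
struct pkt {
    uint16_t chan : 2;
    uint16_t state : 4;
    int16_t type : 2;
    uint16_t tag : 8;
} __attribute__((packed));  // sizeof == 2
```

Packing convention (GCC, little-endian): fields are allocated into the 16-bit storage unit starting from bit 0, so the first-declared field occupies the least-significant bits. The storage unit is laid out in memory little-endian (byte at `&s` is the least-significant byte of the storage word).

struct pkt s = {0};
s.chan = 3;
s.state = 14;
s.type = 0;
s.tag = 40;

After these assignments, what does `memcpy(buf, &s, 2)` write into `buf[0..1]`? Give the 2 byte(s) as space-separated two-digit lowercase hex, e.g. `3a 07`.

3b 28

[0+:2] chan=3 & 0x3 = 0x3; word=0x0003
[2+:4] state=14 & 0xf = 0xe; word=0x003b
[6+:2] type=0 & 0x3 = 0x0; word=0x003b
[8+:8] tag=40 & 0xff = 0x28; word=0x283b
word = 0x283b → little-endian bytes:
  [0]=0x3b  [1]=0x28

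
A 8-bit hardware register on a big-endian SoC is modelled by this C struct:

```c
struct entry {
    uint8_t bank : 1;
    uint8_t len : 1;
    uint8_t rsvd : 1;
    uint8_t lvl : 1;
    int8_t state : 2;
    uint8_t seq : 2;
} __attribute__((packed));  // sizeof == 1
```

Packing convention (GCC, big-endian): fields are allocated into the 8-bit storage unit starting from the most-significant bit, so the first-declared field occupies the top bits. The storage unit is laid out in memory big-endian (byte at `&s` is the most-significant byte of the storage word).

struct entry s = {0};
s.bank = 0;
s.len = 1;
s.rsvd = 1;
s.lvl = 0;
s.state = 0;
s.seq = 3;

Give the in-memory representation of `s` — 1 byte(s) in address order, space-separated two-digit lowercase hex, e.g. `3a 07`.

63

[7+:1] bank=0 & 0x1 = 0x0; word=0x00
[6+:1] len=1 & 0x1 = 0x1; word=0x40
[5+:1] rsvd=1 & 0x1 = 0x1; word=0x60
[4+:1] lvl=0 & 0x1 = 0x0; word=0x60
[2+:2] state=0 & 0x3 = 0x0; word=0x60
[0+:2] seq=3 & 0x3 = 0x3; word=0x63
word = 0x63 → big-endian bytes:
  [0]=0x63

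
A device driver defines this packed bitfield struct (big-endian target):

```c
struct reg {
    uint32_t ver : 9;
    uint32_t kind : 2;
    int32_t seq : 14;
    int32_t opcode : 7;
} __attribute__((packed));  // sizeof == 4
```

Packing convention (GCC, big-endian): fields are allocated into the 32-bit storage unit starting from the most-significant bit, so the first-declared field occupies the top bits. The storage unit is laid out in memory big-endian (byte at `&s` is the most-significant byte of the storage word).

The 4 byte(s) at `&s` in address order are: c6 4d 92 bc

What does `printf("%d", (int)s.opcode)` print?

60

[0]=0xc6 [1]=0x4d [2]=0x92 [3]=0xbc (big-endian) → word 0xc64d92bc
ver [23+:9] = (word>>23) & 0x1ff = 396
kind [21+:2] = (word>>21) & 0x3 = 2
seq [7+:14] = (word>>7) & 0x3fff = 6949
opcode [0+:7] = (word>>0) & 0x7f = 60  ←
opcode signed 7b, MSB=0: value = 60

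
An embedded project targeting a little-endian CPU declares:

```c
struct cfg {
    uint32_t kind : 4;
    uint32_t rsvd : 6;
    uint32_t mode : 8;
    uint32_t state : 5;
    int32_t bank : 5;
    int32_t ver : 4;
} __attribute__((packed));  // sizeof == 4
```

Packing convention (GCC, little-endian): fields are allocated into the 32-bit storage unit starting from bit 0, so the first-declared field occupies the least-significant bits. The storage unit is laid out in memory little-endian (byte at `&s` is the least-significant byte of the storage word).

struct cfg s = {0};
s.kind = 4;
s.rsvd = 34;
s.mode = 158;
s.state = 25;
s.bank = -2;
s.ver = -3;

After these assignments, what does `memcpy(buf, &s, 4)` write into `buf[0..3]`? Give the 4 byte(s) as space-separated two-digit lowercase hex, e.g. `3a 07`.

24 7a 66 df

kind:4 = 4 → 0x4 << 0 → word 0x00000004
rsvd:6 = 34 → 0x22 << 4 → word 0x00000224
mode:8 = 158 → 0x9e << 10 → word 0x00027a24
state:5 = 25 → 0x19 << 18 → word 0x00667a24
bank:5 = -2 → 0x1e << 23 → word 0x0f667a24
ver:4 = -3 → 0xd << 28 → word 0xdf667a24
word = 0xdf667a24 → little-endian bytes:
  [0]=0x24  [1]=0x7a  [2]=0x66  [3]=0xdf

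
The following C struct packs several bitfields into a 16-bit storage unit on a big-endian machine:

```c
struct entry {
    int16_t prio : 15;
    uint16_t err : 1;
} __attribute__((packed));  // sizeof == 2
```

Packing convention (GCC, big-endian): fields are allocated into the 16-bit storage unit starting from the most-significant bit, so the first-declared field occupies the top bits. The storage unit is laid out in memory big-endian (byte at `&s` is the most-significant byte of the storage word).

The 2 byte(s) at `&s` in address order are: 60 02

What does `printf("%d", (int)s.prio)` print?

[0]=0x60 [1]=0x02 (big-endian) → word 0x6002
prio [1+:15] = (word>>1) & 0x7fff = 12289  ←
err [0+:1] = (word>>0) & 0x1 = 0
prio signed 15b, MSB=0: value = 12289

12289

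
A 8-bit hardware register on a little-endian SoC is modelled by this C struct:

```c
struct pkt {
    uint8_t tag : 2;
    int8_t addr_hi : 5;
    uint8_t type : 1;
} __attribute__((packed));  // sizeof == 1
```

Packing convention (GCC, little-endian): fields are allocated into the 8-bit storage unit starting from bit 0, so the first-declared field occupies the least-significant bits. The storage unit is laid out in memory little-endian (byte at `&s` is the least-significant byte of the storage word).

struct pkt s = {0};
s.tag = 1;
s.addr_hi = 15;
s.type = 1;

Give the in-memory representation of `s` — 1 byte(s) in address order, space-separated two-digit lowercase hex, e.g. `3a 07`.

tag:2 = 1 → 0x1 << 0 → word 0x01
addr_hi:5 = 15 → 0xf << 2 → word 0x3d
type:1 = 1 → 0x1 << 7 → word 0xbd
word = 0xbd → little-endian bytes:
  [0]=0xbd

bd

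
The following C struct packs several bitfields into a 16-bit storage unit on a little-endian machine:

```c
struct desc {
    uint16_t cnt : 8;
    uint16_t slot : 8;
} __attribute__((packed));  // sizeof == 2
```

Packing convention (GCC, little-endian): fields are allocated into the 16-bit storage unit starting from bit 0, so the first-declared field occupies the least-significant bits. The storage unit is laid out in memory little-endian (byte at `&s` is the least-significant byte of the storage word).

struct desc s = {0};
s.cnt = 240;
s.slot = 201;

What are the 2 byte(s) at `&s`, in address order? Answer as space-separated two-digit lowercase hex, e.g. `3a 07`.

f0 c9

cnt:8 = 240 → 0xf0 << 0 → word 0x00f0
slot:8 = 201 → 0xc9 << 8 → word 0xc9f0
word = 0xc9f0 → little-endian bytes:
  [0]=0xf0  [1]=0xc9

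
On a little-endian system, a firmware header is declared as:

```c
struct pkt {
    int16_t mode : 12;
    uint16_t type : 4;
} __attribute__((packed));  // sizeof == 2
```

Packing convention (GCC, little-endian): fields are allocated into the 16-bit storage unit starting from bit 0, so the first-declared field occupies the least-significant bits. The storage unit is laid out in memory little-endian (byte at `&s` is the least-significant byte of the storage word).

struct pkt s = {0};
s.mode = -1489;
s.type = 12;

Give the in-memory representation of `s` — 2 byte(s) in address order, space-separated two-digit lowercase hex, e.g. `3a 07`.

2f ca

mode (12b) val=-1489 bits=0xa2f at bit 0: 0x0a2f
type (4b) val=12 bits=0xc at bit 12: 0xca2f
word = 0xca2f → little-endian bytes:
  [0]=0x2f  [1]=0xca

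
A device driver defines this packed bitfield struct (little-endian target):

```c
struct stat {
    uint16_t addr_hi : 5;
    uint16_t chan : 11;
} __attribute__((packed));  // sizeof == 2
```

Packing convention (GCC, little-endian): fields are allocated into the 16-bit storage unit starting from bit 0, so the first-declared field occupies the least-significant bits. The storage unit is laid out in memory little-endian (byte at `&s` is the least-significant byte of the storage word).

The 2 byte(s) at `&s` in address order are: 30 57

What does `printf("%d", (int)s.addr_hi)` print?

16

[0]=0x30 [1]=0x57 (little-endian) → word 0x5730
addr_hi:5 @ bit 0 → (0x5730>>0)&0x1f = 0x10  ←
chan:11 @ bit 5 → (0x5730>>5)&0x7ff = 0x2b9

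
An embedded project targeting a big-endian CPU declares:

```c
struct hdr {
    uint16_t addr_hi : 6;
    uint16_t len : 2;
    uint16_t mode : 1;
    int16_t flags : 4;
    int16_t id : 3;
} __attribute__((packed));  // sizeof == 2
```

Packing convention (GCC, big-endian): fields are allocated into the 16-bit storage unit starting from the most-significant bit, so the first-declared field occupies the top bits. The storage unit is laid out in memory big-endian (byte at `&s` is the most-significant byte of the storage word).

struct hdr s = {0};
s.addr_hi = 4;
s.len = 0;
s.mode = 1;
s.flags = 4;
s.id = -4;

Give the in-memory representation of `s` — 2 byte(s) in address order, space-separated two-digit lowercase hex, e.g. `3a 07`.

addr_hi:6 = 4 → 0x4 << 10 → word 0x1000
len:2 = 0 → 0x0 << 8 → word 0x1000
mode:1 = 1 → 0x1 << 7 → word 0x1080
flags:4 = 4 → 0x4 << 3 → word 0x10a0
id:3 = -4 → 0x4 << 0 → word 0x10a4
word = 0x10a4 → big-endian bytes:
  [0]=0x10  [1]=0xa4

10 a4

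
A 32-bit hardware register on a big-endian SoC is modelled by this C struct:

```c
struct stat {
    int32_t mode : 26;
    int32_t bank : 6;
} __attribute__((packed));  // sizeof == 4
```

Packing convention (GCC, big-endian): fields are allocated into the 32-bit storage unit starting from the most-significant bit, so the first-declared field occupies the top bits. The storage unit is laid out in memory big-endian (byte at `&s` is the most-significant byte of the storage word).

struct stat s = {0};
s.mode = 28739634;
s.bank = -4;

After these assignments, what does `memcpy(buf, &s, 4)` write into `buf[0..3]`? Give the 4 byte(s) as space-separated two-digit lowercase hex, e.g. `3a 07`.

[6+:26] mode=28739634 & 0x3ffffff = 0x1b68832; word=0x6da20c80
[0+:6] bank=-4 & 0x3f = 0x3c; word=0x6da20cbc
word = 0x6da20cbc → big-endian bytes:
  [0]=0x6d  [1]=0xa2  [2]=0x0c  [3]=0xbc

6d a2 0c bc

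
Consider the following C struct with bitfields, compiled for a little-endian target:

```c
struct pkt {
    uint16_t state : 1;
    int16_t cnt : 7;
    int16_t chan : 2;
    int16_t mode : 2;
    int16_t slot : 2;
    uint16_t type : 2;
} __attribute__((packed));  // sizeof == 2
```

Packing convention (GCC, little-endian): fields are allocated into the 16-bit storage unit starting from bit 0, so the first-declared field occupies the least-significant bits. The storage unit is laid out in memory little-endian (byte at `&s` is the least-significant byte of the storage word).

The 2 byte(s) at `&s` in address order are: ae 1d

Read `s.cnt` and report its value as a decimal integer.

-41

[0]=0xae [1]=0x1d (little-endian) → word 0x1dae
state [0+:1] = (word>>0) & 0x1 = 0
cnt [1+:7] = (word>>1) & 0x7f = 87  ←
chan [8+:2] = (word>>8) & 0x3 = 1
mode [10+:2] = (word>>10) & 0x3 = 3
slot [12+:2] = (word>>12) & 0x3 = 1
type [14+:2] = (word>>14) & 0x3 = 0
cnt signed 7b, MSB=1: 87 - 128 = -41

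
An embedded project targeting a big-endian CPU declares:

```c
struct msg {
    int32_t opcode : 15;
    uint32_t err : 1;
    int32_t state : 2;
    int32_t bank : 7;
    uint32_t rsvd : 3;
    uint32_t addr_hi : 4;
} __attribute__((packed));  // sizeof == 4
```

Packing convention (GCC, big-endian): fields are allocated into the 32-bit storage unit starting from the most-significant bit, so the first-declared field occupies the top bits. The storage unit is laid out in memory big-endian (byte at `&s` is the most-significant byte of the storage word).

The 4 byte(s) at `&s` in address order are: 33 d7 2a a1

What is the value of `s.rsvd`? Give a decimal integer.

[0]=0x33 [1]=0xd7 [2]=0x2a [3]=0xa1 (big-endian) → word 0x33d72aa1
opcode:15 @ bit 17 → (0x33d72aa1>>17)&0x7fff = 0x19eb
err:1 @ bit 16 → (0x33d72aa1>>16)&0x1 = 0x1
state:2 @ bit 14 → (0x33d72aa1>>14)&0x3 = 0x0
bank:7 @ bit 7 → (0x33d72aa1>>7)&0x7f = 0x55
rsvd:3 @ bit 4 → (0x33d72aa1>>4)&0x7 = 0x2  ←
addr_hi:4 @ bit 0 → (0x33d72aa1>>0)&0xf = 0x1

2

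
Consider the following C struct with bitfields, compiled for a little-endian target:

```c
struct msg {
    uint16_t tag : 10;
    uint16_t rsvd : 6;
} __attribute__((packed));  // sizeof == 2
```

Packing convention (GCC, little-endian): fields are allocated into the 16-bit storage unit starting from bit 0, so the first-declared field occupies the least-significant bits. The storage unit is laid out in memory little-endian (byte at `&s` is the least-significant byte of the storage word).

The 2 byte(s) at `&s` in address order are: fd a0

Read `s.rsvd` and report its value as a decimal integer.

40

[0]=0xfd [1]=0xa0 (little-endian) → word 0xa0fd
tag [0+:10] = (word>>0) & 0x3ff = 253
rsvd [10+:6] = (word>>10) & 0x3f = 40  ←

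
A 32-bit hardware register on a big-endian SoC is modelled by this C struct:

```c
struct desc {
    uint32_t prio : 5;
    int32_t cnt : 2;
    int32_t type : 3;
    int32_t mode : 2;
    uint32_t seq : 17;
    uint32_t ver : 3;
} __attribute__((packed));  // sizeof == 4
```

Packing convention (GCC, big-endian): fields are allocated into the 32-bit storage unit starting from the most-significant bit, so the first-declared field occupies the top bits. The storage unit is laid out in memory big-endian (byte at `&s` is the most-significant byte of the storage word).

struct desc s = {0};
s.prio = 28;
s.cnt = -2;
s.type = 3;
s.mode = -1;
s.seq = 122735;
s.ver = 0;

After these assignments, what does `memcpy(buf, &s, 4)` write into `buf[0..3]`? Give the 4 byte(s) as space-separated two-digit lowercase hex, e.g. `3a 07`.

prio (5b) val=28 bits=0x1c at bit 27: 0xe0000000
cnt (2b) val=-2 bits=0x2 at bit 25: 0xe4000000
type (3b) val=3 bits=0x3 at bit 22: 0xe4c00000
mode (2b) val=-1 bits=0x3 at bit 20: 0xe4f00000
seq (17b) val=122735 bits=0x1df6f at bit 3: 0xe4fefb78
ver (3b) val=0 bits=0x0 at bit 0: 0xe4fefb78
word = 0xe4fefb78 → big-endian bytes:
  [0]=0xe4  [1]=0xfe  [2]=0xfb  [3]=0x78

e4 fe fb 78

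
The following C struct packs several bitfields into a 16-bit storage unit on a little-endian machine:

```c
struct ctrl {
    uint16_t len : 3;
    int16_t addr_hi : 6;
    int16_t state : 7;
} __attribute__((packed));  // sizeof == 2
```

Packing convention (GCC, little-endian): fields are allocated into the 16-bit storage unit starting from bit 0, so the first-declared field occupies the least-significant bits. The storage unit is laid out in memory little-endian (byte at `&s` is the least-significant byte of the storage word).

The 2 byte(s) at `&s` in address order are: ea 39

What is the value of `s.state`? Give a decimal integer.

28

[0]=0xea [1]=0x39 (little-endian) → word 0x39ea
len:3 @ bit 0 → (0x39ea>>0)&0x7 = 0x2
addr_hi:6 @ bit 3 → (0x39ea>>3)&0x3f = 0x3d
state:7 @ bit 9 → (0x39ea>>9)&0x7f = 0x1c  ←
state signed 7b, MSB=0: value = 28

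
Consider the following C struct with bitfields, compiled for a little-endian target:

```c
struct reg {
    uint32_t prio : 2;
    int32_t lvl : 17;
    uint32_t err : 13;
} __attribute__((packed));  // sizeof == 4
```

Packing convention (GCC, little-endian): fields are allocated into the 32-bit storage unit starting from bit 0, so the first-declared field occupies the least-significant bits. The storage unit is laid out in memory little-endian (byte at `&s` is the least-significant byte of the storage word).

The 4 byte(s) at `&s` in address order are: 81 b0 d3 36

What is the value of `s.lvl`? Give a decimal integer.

[0]=0x81 [1]=0xb0 [2]=0xd3 [3]=0x36 (little-endian) → word 0x36d3b081
prio:2 @ bit 0 → (0x36d3b081>>0)&0x3 = 0x1
lvl:17 @ bit 2 → (0x36d3b081>>2)&0x1ffff = 0xec20  ←
err:13 @ bit 19 → (0x36d3b081>>19)&0x1fff = 0x6da
lvl signed 17b, MSB=0: value = 60448

60448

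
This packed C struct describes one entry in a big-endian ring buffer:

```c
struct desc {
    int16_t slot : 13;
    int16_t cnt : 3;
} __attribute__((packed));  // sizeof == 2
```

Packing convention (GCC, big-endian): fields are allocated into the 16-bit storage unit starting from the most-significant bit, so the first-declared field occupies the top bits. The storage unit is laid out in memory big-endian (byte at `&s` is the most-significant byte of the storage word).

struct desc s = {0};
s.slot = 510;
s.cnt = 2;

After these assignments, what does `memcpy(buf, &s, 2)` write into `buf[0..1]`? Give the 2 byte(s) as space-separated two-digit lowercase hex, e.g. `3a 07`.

0f f2

slot (13b) val=510 bits=0x1fe at bit 3: 0x0ff0
cnt (3b) val=2 bits=0x2 at bit 0: 0x0ff2
word = 0x0ff2 → big-endian bytes:
  [0]=0x0f  [1]=0xf2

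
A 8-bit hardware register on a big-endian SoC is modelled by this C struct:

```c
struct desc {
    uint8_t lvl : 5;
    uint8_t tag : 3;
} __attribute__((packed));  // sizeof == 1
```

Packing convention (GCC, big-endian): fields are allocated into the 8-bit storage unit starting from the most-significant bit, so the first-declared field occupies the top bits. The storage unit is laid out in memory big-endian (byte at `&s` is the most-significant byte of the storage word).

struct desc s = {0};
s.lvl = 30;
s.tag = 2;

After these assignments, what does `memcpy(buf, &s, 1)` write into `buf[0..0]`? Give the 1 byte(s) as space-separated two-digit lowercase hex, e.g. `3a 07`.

f2

[3+:5] lvl=30 & 0x1f = 0x1e; word=0xf0
[0+:3] tag=2 & 0x7 = 0x2; word=0xf2
word = 0xf2 → big-endian bytes:
  [0]=0xf2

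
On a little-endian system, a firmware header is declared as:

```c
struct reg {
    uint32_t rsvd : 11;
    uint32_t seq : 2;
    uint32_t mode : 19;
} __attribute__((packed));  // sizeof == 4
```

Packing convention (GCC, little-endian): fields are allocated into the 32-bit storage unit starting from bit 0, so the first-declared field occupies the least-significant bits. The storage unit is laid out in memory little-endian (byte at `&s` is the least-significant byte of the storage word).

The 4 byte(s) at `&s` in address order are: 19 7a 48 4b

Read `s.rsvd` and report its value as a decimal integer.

[0]=0x19 [1]=0x7a [2]=0x48 [3]=0x4b (little-endian) → word 0x4b487a19
rsvd:11 @ bit 0 → (0x4b487a19>>0)&0x7ff = 0x219  ←
seq:2 @ bit 11 → (0x4b487a19>>11)&0x3 = 0x3
mode:19 @ bit 13 → (0x4b487a19>>13)&0x7ffff = 0x25a43

537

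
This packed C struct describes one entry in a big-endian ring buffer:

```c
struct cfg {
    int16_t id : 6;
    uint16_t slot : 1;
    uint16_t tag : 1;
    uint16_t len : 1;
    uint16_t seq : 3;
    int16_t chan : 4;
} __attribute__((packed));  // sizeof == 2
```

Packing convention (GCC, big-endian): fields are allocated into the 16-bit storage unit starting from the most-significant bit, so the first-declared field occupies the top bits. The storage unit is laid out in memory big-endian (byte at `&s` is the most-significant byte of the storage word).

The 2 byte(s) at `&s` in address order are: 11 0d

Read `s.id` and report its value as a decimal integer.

4

[0]=0x11 [1]=0x0d (big-endian) → word 0x110d
id:6 @ bit 10 → (0x110d>>10)&0x3f = 0x4  ←
slot:1 @ bit 9 → (0x110d>>9)&0x1 = 0x0
tag:1 @ bit 8 → (0x110d>>8)&0x1 = 0x1
len:1 @ bit 7 → (0x110d>>7)&0x1 = 0x0
seq:3 @ bit 4 → (0x110d>>4)&0x7 = 0x0
chan:4 @ bit 0 → (0x110d>>0)&0xf = 0xd
id signed 6b, MSB=0: value = 4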